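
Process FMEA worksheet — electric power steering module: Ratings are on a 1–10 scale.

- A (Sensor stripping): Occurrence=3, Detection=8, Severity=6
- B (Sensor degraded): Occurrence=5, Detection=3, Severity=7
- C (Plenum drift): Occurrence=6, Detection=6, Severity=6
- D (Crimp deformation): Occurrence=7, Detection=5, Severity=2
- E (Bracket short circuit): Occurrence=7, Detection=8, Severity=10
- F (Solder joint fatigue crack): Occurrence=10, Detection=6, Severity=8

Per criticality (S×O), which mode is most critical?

F

Criticality = Severity × Occurrence:
  A: 6 × 3 = 18
  B: 7 × 5 = 35
  C: 6 × 6 = 36
  D: 2 × 7 = 14
  E: 10 × 7 = 70
  F: 8 × 10 = 80
Highest criticality is 80 → F.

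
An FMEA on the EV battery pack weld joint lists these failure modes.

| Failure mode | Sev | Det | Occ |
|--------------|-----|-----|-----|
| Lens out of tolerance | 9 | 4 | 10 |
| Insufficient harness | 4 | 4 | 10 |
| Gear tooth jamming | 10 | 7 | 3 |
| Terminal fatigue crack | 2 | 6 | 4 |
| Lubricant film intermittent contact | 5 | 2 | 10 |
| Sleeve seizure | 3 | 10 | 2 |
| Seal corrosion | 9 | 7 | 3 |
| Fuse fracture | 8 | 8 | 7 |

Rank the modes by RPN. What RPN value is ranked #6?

100

RPN = Severity × Occurrence × Detection:
  Lens out of tolerance: 9 × 10 × 4 = 360
  Insufficient harness: 4 × 10 × 4 = 160
  Gear tooth jamming: 10 × 3 × 7 = 210
  Terminal fatigue crack: 2 × 4 × 6 = 48
  Lubricant film intermittent contact: 5 × 10 × 2 = 100
  Sleeve seizure: 3 × 2 × 10 = 60
  Seal corrosion: 9 × 3 × 7 = 189
  Fuse fracture: 8 × 7 × 8 = 448
Sorted descending: 448, 360, 210, 189, 160, 100, 60, 48.
The sixth-highest RPN is 100 (Lubricant film intermittent contact).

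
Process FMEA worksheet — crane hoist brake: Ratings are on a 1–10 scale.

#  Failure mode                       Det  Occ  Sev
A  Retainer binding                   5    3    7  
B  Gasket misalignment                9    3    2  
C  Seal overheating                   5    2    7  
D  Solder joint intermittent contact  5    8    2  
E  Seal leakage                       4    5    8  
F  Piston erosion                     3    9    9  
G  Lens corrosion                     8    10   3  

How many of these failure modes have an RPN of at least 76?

5

RPN = Severity × Occurrence × Detection:
  A: 7 × 3 × 5 = 105
  B: 2 × 3 × 9 = 54
  C: 7 × 2 × 5 = 70
  D: 2 × 8 × 5 = 80
  E: 8 × 5 × 4 = 160
  F: 9 × 9 × 3 = 243
  G: 3 × 10 × 8 = 240
Modes with RPN ≥ 76: A (105), D (80), E (160), F (243), G (240) → 5.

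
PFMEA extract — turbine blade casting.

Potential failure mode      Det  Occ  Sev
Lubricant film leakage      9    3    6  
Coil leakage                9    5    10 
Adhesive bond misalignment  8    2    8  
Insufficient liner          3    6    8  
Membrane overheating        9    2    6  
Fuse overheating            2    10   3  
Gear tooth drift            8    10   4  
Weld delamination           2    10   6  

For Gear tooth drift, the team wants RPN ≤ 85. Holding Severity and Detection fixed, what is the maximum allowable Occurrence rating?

Gear tooth drift: S=4, O=10, D=8 → current RPN = 320.
Fixed product = 32. Need 32 × O ≤ 85, so O ≤ 85/32 = 2.66.
Maximum integer Occurrence rating = 2 (gives RPN 64; O=3 would give 96 > 85).

2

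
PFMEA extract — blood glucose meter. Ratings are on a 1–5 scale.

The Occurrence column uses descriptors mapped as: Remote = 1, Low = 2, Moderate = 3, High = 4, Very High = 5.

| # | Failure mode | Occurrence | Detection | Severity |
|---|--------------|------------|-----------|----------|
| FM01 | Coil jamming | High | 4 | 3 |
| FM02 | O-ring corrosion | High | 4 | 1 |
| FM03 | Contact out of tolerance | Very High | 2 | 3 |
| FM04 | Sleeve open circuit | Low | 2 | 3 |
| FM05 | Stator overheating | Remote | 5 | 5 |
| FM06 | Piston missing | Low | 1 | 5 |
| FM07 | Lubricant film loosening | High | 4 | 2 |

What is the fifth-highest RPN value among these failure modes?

RPN = Severity × Occurrence × Detection:
  FM01: 3 × 4 × 4 = 48
  FM02: 1 × 4 × 4 = 16
  FM03: 3 × 5 × 2 = 30
  FM04: 3 × 2 × 2 = 12
  FM05: 5 × 1 × 5 = 25
  FM06: 5 × 2 × 1 = 10
  FM07: 2 × 4 × 4 = 32
Sorted descending: 48, 32, 30, 25, 16, 12, 10.
The fifth-highest RPN is 16 (FM02).

16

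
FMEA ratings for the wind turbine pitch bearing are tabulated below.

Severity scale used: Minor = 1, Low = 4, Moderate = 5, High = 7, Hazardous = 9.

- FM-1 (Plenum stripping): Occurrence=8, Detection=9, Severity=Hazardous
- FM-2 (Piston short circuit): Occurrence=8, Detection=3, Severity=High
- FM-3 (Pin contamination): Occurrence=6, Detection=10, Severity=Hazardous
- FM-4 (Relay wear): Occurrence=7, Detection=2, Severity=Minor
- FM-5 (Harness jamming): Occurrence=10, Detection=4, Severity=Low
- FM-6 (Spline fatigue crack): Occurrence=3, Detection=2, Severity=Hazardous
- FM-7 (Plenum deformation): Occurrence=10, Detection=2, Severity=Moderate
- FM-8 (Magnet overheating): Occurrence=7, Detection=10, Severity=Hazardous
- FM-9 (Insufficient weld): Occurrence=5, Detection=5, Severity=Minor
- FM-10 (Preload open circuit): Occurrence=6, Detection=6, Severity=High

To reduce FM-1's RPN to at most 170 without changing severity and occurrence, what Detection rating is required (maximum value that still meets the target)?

FM-1: S=9, O=8, D=9 → current RPN = 648.
Fixed product = 72. Need 72 × D ≤ 170, so D ≤ 170/72 = 2.36.
Maximum integer Detection rating = 2 (gives RPN 144; D=3 would give 216 > 170).

2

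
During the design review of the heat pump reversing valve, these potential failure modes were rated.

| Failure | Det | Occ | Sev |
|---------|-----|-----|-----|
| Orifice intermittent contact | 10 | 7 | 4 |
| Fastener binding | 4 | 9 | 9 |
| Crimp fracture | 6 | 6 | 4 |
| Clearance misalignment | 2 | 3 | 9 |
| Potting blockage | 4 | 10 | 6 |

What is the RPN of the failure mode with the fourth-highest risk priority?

RPN = Severity × Occurrence × Detection:
  Orifice intermittent contact: 4 × 7 × 10 = 280
  Fastener binding: 9 × 9 × 4 = 324
  Crimp fracture: 4 × 6 × 6 = 144
  Clearance misalignment: 9 × 3 × 2 = 54
  Potting blockage: 6 × 10 × 4 = 240
Sorted descending: 324, 280, 240, 144, 54.
The fourth-highest RPN is 144 (Crimp fracture).

144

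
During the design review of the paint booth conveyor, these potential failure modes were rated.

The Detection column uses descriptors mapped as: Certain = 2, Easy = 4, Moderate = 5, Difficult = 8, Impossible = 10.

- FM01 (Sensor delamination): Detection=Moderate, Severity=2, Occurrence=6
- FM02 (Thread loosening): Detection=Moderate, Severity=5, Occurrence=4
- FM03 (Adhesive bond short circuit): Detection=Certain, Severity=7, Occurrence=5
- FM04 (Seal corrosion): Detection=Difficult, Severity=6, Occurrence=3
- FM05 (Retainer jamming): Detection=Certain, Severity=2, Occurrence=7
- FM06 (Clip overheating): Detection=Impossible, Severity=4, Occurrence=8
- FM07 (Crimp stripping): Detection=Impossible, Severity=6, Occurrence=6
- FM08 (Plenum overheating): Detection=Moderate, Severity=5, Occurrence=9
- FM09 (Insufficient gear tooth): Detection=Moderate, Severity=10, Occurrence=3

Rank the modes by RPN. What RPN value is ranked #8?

RPN = Severity × Occurrence × Detection:
  FM01: 2 × 6 × 5 = 60
  FM02: 5 × 4 × 5 = 100
  FM03: 7 × 5 × 2 = 70
  FM04: 6 × 3 × 8 = 144
  FM05: 2 × 7 × 2 = 28
  FM06: 4 × 8 × 10 = 320
  FM07: 6 × 6 × 10 = 360
  FM08: 5 × 9 × 5 = 225
  FM09: 10 × 3 × 5 = 150
Sorted descending: 360, 320, 225, 150, 144, 100, 70, 60, 28.
The eighth-highest RPN is 60 (FM01).

60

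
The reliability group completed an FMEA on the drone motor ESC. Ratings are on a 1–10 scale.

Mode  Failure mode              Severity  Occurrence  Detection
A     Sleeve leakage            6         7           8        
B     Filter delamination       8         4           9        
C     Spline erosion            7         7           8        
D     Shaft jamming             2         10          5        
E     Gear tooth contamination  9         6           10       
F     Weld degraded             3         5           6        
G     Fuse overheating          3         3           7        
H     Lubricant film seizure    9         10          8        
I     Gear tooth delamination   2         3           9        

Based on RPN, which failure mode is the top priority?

RPN = Severity × Occurrence × Detection:
  A: 6 × 7 × 8 = 336
  B: 8 × 4 × 9 = 288
  C: 7 × 7 × 8 = 392
  D: 2 × 10 × 5 = 100
  E: 9 × 6 × 10 = 540
  F: 3 × 5 × 6 = 90
  G: 3 × 3 × 7 = 63
  H: 9 × 10 × 8 = 720
  I: 2 × 3 × 9 = 54
Highest RPN is 720 → H.

H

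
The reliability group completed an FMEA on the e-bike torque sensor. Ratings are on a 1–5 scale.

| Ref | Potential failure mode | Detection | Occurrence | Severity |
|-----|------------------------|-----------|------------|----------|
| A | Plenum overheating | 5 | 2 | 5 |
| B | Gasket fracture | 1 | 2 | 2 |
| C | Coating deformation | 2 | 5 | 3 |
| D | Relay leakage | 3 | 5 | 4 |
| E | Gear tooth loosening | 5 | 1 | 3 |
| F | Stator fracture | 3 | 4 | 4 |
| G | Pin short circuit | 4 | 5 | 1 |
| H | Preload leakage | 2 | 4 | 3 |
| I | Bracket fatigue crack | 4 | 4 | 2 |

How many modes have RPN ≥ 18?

RPN = Severity × Occurrence × Detection:
  A: 5 × 2 × 5 = 50
  B: 2 × 2 × 1 = 4
  C: 3 × 5 × 2 = 30
  D: 4 × 5 × 3 = 60
  E: 3 × 1 × 5 = 15
  F: 4 × 4 × 3 = 48
  G: 1 × 5 × 4 = 20
  H: 3 × 4 × 2 = 24
  I: 2 × 4 × 4 = 32
Modes with RPN ≥ 18: A (50), C (30), D (60), F (48), G (20), H (24), I (32) → 7.

7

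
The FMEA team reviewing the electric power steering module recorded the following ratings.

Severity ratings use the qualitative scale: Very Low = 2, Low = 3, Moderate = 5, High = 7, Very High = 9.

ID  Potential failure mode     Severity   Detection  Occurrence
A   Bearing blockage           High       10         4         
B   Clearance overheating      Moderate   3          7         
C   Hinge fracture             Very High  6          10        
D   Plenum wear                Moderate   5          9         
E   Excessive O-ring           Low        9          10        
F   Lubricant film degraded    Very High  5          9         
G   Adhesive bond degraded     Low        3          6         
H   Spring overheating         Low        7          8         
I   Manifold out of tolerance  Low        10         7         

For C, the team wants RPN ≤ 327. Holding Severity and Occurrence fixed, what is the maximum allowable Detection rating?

3

C: S=9, O=10, D=6 → current RPN = 540.
Fixed product = 90. Need 90 × D ≤ 327, so D ≤ 327/90 = 3.63.
Maximum integer Detection rating = 3 (gives RPN 270; D=4 would give 360 > 327).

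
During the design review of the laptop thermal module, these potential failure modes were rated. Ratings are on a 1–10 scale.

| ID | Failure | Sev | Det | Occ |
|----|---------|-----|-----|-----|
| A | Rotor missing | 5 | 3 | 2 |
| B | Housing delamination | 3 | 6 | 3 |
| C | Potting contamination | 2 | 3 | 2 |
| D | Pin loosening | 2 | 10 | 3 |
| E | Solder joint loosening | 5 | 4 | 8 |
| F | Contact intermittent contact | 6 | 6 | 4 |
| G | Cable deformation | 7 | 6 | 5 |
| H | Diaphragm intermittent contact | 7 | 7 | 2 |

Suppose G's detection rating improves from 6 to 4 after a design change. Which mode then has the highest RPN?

E

RPN = Severity × Occurrence × Detection:
  A: 5 × 2 × 3 = 30
  B: 3 × 3 × 6 = 54
  C: 2 × 2 × 3 = 12
  D: 2 × 3 × 10 = 60
  E: 5 × 8 × 4 = 160
  F: 6 × 4 × 6 = 144
  G: 7 × 5 × 6 = 210
  H: 7 × 2 × 7 = 98
After action: G → 7 × 5 × 4 = 140.
Revised RPNs: E=160, F=144, G=140, H=98, D=60, B=54, A=30, C=12.
Highest is now E (160).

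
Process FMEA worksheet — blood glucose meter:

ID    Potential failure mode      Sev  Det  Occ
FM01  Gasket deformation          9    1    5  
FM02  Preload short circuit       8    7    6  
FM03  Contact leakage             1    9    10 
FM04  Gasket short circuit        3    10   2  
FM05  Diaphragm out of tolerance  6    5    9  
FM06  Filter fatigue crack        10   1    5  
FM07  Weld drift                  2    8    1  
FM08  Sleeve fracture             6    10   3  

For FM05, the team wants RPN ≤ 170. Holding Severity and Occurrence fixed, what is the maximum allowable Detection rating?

3

FM05: S=6, O=9, D=5 → current RPN = 270.
Fixed product = 54. Need 54 × D ≤ 170, so D ≤ 170/54 = 3.15.
Maximum integer Detection rating = 3 (gives RPN 162; D=4 would give 216 > 170).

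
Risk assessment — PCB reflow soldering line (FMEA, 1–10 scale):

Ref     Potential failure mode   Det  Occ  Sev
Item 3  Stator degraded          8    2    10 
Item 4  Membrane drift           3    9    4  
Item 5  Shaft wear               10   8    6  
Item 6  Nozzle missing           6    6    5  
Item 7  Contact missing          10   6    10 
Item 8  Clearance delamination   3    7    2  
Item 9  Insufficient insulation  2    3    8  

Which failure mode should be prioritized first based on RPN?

Item 7

RPN = Severity × Occurrence × Detection:
  Item 3: 10 × 2 × 8 = 160
  Item 4: 4 × 9 × 3 = 108
  Item 5: 6 × 8 × 10 = 480
  Item 6: 5 × 6 × 6 = 180
  Item 7: 10 × 6 × 10 = 600
  Item 8: 2 × 7 × 3 = 42
  Item 9: 8 × 3 × 2 = 48
Highest RPN is 600 → Item 7.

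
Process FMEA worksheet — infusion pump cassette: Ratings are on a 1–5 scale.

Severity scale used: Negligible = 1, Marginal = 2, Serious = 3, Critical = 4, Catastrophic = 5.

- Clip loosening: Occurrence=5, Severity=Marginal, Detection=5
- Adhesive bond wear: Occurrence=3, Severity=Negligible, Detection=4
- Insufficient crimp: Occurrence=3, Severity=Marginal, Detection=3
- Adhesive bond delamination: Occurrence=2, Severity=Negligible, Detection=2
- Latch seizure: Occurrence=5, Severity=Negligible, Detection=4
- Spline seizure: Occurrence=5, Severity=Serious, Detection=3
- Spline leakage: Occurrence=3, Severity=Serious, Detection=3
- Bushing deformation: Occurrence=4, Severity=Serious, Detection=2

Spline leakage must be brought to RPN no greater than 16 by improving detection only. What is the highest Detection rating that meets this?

Spline leakage: S=3, O=3, D=3 → current RPN = 27.
Fixed product = 9. Need 9 × D ≤ 16, so D ≤ 16/9 = 1.78.
Maximum integer Detection rating = 1 (gives RPN 9; D=2 would give 18 > 16).

1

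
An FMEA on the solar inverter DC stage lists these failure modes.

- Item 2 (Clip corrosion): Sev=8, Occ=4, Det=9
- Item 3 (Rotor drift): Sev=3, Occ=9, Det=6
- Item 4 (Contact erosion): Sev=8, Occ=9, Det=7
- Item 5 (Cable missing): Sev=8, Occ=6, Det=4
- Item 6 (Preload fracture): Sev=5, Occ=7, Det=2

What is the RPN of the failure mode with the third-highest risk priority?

RPN = Severity × Occurrence × Detection:
  Item 2: 8 × 4 × 9 = 288
  Item 3: 3 × 9 × 6 = 162
  Item 4: 8 × 9 × 7 = 504
  Item 5: 8 × 6 × 4 = 192
  Item 6: 5 × 7 × 2 = 70
Sorted descending: 504, 288, 192, 162, 70.
The third-highest RPN is 192 (Item 5).

192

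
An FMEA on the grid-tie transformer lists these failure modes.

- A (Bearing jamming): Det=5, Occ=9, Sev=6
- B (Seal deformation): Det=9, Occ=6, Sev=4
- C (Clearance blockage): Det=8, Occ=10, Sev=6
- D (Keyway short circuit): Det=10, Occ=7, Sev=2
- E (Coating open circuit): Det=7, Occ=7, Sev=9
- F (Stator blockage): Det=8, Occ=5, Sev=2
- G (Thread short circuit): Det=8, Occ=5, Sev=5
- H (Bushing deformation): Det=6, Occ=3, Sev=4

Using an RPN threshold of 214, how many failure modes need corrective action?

RPN = Severity × Occurrence × Detection:
  A: 6 × 9 × 5 = 270
  B: 4 × 6 × 9 = 216
  C: 6 × 10 × 8 = 480
  D: 2 × 7 × 10 = 140
  E: 9 × 7 × 7 = 441
  F: 2 × 5 × 8 = 80
  G: 5 × 5 × 8 = 200
  H: 4 × 3 × 6 = 72
Modes with RPN ≥ 214: A (270), B (216), C (480), E (441) → 4.

4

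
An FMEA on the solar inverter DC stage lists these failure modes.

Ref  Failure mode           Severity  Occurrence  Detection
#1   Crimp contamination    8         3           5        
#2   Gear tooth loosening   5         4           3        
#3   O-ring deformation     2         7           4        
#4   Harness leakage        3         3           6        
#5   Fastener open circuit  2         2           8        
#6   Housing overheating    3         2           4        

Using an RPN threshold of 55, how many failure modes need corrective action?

3

RPN = Severity × Occurrence × Detection:
  #1: 8 × 3 × 5 = 120
  #2: 5 × 4 × 3 = 60
  #3: 2 × 7 × 4 = 56
  #4: 3 × 3 × 6 = 54
  #5: 2 × 2 × 8 = 32
  #6: 3 × 2 × 4 = 24
Modes with RPN ≥ 55: #1 (120), #2 (60), #3 (56) → 3.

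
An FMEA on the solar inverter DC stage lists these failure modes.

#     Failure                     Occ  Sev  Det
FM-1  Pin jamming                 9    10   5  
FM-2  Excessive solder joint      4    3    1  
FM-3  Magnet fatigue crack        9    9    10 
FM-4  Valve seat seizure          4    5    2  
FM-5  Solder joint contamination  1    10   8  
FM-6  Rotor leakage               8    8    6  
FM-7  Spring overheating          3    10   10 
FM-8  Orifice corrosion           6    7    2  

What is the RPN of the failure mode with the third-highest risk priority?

384

RPN = Severity × Occurrence × Detection:
  FM-1: 10 × 9 × 5 = 450
  FM-2: 3 × 4 × 1 = 12
  FM-3: 9 × 9 × 10 = 810
  FM-4: 5 × 4 × 2 = 40
  FM-5: 10 × 1 × 8 = 80
  FM-6: 8 × 8 × 6 = 384
  FM-7: 10 × 3 × 10 = 300
  FM-8: 7 × 6 × 2 = 84
Sorted descending: 810, 450, 384, 300, 84, 80, 40, 12.
The third-highest RPN is 384 (FM-6).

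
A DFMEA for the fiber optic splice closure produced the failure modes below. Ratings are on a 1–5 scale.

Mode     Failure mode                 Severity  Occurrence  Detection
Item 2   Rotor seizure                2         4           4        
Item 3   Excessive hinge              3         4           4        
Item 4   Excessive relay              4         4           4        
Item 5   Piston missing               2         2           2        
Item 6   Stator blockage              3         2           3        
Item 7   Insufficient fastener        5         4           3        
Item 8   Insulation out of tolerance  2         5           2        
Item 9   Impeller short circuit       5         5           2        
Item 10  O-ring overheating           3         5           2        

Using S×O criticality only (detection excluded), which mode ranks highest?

Item 9

Criticality = Severity × Occurrence:
  Item 2: 2 × 4 = 8
  Item 3: 3 × 4 = 12
  Item 4: 4 × 4 = 16
  Item 5: 2 × 2 = 4
  Item 6: 3 × 2 = 6
  Item 7: 5 × 4 = 20
  Item 8: 2 × 5 = 10
  Item 9: 5 × 5 = 25
  Item 10: 3 × 5 = 15
Highest criticality is 25 → Item 9.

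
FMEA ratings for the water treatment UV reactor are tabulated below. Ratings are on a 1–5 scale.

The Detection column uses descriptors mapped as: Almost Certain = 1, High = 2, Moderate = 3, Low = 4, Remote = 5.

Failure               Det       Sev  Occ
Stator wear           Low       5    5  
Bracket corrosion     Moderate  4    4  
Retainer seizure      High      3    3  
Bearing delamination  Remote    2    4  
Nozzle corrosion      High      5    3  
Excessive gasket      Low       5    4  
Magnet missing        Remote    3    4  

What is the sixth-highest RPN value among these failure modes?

RPN = Severity × Occurrence × Detection:
  Stator wear: 5 × 5 × 4 = 100
  Bracket corrosion: 4 × 4 × 3 = 48
  Retainer seizure: 3 × 3 × 2 = 18
  Bearing delamination: 2 × 4 × 5 = 40
  Nozzle corrosion: 5 × 3 × 2 = 30
  Excessive gasket: 5 × 4 × 4 = 80
  Magnet missing: 3 × 4 × 5 = 60
Sorted descending: 100, 80, 60, 48, 40, 30, 18.
The sixth-highest RPN is 30 (Nozzle corrosion).

30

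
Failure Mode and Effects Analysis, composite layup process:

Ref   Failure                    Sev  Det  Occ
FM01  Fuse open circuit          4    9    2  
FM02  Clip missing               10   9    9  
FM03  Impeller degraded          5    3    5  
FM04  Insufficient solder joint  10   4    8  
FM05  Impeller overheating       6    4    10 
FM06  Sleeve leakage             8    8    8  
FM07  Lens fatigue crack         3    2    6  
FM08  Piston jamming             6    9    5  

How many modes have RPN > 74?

RPN = Severity × Occurrence × Detection:
  FM01: 4 × 2 × 9 = 72
  FM02: 10 × 9 × 9 = 810
  FM03: 5 × 5 × 3 = 75
  FM04: 10 × 8 × 4 = 320
  FM05: 6 × 10 × 4 = 240
  FM06: 8 × 8 × 8 = 512
  FM07: 3 × 6 × 2 = 36
  FM08: 6 × 5 × 9 = 270
Modes with RPN > 74: FM02 (810), FM03 (75), FM04 (320), FM05 (240), FM06 (512), FM08 (270) → 6.

6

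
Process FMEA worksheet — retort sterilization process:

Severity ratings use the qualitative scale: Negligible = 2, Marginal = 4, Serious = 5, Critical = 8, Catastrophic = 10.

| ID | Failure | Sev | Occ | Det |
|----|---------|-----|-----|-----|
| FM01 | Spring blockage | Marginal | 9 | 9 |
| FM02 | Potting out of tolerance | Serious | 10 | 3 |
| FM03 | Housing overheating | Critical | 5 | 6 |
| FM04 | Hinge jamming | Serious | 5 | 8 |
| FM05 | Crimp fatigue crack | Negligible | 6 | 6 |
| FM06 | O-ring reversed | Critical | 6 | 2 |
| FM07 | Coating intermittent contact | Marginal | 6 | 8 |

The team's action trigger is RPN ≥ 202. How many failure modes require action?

2

RPN = Severity × Occurrence × Detection:
  FM01: 4 × 9 × 9 = 324
  FM02: 5 × 10 × 3 = 150
  FM03: 8 × 5 × 6 = 240
  FM04: 5 × 5 × 8 = 200
  FM05: 2 × 6 × 6 = 72
  FM06: 8 × 6 × 2 = 96
  FM07: 4 × 6 × 8 = 192
Modes with RPN ≥ 202: FM01 (324), FM03 (240) → 2.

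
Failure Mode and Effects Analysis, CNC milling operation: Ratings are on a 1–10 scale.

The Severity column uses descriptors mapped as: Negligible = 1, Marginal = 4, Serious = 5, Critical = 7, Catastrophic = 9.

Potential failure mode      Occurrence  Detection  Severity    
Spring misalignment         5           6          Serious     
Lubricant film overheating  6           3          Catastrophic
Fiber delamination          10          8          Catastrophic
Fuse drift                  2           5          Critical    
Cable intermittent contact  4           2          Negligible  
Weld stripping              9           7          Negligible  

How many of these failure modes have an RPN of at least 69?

4

RPN = Severity × Occurrence × Detection:
  Spring misalignment: 5 × 5 × 6 = 150
  Lubricant film overheating: 9 × 6 × 3 = 162
  Fiber delamination: 9 × 10 × 8 = 720
  Fuse drift: 7 × 2 × 5 = 70
  Cable intermittent contact: 1 × 4 × 2 = 8
  Weld stripping: 1 × 9 × 7 = 63
Modes with RPN ≥ 69: Spring misalignment (150), Lubricant film overheating (162), Fiber delamination (720), Fuse drift (70) → 4.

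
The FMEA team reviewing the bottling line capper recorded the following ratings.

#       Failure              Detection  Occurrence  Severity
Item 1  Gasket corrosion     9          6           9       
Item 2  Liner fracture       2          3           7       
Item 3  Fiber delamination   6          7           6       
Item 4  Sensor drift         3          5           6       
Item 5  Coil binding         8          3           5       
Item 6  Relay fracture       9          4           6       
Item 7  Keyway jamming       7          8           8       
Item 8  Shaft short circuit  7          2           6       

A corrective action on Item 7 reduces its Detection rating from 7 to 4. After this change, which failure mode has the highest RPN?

RPN = Severity × Occurrence × Detection:
  Item 1: 9 × 6 × 9 = 486
  Item 2: 7 × 3 × 2 = 42
  Item 3: 6 × 7 × 6 = 252
  Item 4: 6 × 5 × 3 = 90
  Item 5: 5 × 3 × 8 = 120
  Item 6: 6 × 4 × 9 = 216
  Item 7: 8 × 8 × 7 = 448
  Item 8: 6 × 2 × 7 = 84
After action: Item 7 → 8 × 8 × 4 = 256.
Revised RPNs: Item 1=486, Item 7=256, Item 3=252, Item 6=216, Item 5=120, Item 4=90, Item 8=84, Item 2=42.
Highest is now Item 1 (486).

Item 1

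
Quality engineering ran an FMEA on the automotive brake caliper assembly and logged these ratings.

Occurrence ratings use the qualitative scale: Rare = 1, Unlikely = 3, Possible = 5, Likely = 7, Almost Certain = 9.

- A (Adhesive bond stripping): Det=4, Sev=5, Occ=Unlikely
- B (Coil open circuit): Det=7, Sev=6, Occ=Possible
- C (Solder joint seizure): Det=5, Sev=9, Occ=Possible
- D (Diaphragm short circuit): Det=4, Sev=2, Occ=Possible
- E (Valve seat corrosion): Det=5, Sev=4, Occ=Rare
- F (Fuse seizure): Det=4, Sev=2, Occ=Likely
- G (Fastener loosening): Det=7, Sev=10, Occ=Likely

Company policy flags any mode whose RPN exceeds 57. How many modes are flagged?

RPN = Severity × Occurrence × Detection:
  A: 5 × 3 × 4 = 60
  B: 6 × 5 × 7 = 210
  C: 9 × 5 × 5 = 225
  D: 2 × 5 × 4 = 40
  E: 4 × 1 × 5 = 20
  F: 2 × 7 × 4 = 56
  G: 10 × 7 × 7 = 490
Modes with RPN > 57: A (60), B (210), C (225), G (490) → 4.

4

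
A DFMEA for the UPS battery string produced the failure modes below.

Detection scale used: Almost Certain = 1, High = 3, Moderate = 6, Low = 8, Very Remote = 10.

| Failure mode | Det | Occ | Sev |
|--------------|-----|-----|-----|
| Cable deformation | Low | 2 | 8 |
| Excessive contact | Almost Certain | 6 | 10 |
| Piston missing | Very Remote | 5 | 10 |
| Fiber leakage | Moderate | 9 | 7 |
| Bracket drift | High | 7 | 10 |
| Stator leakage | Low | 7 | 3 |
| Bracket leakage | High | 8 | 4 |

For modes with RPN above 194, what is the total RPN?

RPN = Severity × Occurrence × Detection:
  Cable deformation: 8 × 2 × 8 = 128
  Excessive contact: 10 × 6 × 1 = 60
  Piston missing: 10 × 5 × 10 = 500
  Fiber leakage: 7 × 9 × 6 = 378
  Bracket drift: 10 × 7 × 3 = 210
  Stator leakage: 3 × 7 × 8 = 168
  Bracket leakage: 4 × 8 × 3 = 96
RPN > 194: Piston missing (500), Fiber leakage (378), Bracket drift (210).
Sum: 500 + 378 + 210 = 1088.

1088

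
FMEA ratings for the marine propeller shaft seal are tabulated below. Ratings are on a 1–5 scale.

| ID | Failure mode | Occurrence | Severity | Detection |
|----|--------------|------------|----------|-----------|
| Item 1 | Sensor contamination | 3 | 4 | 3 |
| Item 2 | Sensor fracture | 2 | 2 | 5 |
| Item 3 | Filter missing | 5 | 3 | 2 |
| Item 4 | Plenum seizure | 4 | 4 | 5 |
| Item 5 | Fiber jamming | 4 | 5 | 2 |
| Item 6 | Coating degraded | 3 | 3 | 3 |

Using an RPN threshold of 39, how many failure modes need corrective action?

RPN = Severity × Occurrence × Detection:
  Item 1: 4 × 3 × 3 = 36
  Item 2: 2 × 2 × 5 = 20
  Item 3: 3 × 5 × 2 = 30
  Item 4: 4 × 4 × 5 = 80
  Item 5: 5 × 4 × 2 = 40
  Item 6: 3 × 3 × 3 = 27
Modes with RPN ≥ 39: Item 4 (80), Item 5 (40) → 2.

2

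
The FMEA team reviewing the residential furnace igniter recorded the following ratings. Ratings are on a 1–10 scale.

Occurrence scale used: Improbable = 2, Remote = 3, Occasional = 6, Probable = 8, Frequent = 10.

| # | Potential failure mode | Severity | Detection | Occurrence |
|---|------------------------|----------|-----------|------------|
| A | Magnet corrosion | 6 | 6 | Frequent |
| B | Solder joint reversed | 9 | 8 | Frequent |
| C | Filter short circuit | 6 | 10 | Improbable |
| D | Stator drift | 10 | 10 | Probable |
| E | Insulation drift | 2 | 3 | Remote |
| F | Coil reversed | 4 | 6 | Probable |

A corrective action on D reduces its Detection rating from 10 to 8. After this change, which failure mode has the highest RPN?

B

RPN = Severity × Occurrence × Detection:
  A: 6 × 10 × 6 = 360
  B: 9 × 10 × 8 = 720
  C: 6 × 2 × 10 = 120
  D: 10 × 8 × 10 = 800
  E: 2 × 3 × 3 = 18
  F: 4 × 8 × 6 = 192
After action: D → 10 × 8 × 8 = 640.
Revised RPNs: B=720, D=640, A=360, F=192, C=120, E=18.
Highest is now B (720).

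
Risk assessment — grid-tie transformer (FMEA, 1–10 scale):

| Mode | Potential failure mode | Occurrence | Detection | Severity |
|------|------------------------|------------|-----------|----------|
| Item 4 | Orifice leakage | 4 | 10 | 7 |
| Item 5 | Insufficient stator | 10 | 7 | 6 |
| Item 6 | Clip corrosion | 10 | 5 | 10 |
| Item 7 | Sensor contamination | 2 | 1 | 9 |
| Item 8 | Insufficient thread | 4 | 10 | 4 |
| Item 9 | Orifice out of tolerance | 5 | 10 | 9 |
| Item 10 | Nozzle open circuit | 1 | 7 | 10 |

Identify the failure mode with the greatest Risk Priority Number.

Item 6

RPN = Severity × Occurrence × Detection:
  Item 4: 7 × 4 × 10 = 280
  Item 5: 6 × 10 × 7 = 420
  Item 6: 10 × 10 × 5 = 500
  Item 7: 9 × 2 × 1 = 18
  Item 8: 4 × 4 × 10 = 160
  Item 9: 9 × 5 × 10 = 450
  Item 10: 10 × 1 × 7 = 70
Highest RPN is 500 → Item 6.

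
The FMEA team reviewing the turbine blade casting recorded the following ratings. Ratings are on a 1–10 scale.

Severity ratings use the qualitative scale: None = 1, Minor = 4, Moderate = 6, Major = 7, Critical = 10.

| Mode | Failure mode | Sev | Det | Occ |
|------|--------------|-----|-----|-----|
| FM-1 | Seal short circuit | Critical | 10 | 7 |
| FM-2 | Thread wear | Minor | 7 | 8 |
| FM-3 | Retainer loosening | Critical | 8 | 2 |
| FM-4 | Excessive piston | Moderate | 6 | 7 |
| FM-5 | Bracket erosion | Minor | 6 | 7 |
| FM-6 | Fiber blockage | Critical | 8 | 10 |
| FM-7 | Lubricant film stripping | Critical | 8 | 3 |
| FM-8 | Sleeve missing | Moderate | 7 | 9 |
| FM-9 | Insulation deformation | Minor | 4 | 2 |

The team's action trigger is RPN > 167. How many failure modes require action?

RPN = Severity × Occurrence × Detection:
  FM-1: 10 × 7 × 10 = 700
  FM-2: 4 × 8 × 7 = 224
  FM-3: 10 × 2 × 8 = 160
  FM-4: 6 × 7 × 6 = 252
  FM-5: 4 × 7 × 6 = 168
  FM-6: 10 × 10 × 8 = 800
  FM-7: 10 × 3 × 8 = 240
  FM-8: 6 × 9 × 7 = 378
  FM-9: 4 × 2 × 4 = 32
Modes with RPN > 167: FM-1 (700), FM-2 (224), FM-4 (252), FM-5 (168), FM-6 (800), FM-7 (240), FM-8 (378) → 7.

7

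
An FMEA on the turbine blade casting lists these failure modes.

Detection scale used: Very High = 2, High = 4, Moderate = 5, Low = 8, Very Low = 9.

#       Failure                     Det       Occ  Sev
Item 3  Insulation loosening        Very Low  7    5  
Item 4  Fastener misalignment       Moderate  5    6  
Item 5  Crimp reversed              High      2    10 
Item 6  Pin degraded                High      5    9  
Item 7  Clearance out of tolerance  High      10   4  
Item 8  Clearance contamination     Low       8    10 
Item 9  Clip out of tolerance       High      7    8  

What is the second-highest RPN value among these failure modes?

RPN = Severity × Occurrence × Detection:
  Item 3: 5 × 7 × 9 = 315
  Item 4: 6 × 5 × 5 = 150
  Item 5: 10 × 2 × 4 = 80
  Item 6: 9 × 5 × 4 = 180
  Item 7: 4 × 10 × 4 = 160
  Item 8: 10 × 8 × 8 = 640
  Item 9: 8 × 7 × 4 = 224
Sorted descending: 640, 315, 224, 180, 160, 150, 80.
The second-highest RPN is 315 (Item 3).

315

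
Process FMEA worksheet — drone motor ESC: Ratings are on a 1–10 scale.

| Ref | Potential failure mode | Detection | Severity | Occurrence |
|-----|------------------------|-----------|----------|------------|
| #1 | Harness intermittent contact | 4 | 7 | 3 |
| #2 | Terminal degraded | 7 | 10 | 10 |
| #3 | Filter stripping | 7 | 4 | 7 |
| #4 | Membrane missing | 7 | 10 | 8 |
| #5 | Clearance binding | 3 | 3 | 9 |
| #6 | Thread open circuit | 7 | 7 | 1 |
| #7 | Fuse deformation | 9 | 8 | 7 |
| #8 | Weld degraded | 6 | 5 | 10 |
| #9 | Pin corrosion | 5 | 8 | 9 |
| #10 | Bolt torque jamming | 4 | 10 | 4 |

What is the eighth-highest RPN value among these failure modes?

RPN = Severity × Occurrence × Detection:
  #1: 7 × 3 × 4 = 84
  #2: 10 × 10 × 7 = 700
  #3: 4 × 7 × 7 = 196
  #4: 10 × 8 × 7 = 560
  #5: 3 × 9 × 3 = 81
  #6: 7 × 1 × 7 = 49
  #7: 8 × 7 × 9 = 504
  #8: 5 × 10 × 6 = 300
  #9: 8 × 9 × 5 = 360
  #10: 10 × 4 × 4 = 160
Sorted descending: 700, 560, 504, 360, 300, 196, 160, 84, 81, 49.
The eighth-highest RPN is 84 (#1).

84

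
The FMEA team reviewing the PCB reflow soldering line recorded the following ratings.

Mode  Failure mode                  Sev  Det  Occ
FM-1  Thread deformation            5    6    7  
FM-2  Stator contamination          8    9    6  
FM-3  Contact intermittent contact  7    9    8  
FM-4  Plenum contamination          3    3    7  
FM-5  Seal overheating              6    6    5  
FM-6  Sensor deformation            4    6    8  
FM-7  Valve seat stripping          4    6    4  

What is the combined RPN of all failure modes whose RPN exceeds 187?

1338

RPN = Severity × Occurrence × Detection:
  FM-1: 5 × 7 × 6 = 210
  FM-2: 8 × 6 × 9 = 432
  FM-3: 7 × 8 × 9 = 504
  FM-4: 3 × 7 × 3 = 63
  FM-5: 6 × 5 × 6 = 180
  FM-6: 4 × 8 × 6 = 192
  FM-7: 4 × 4 × 6 = 96
RPN > 187: FM-1 (210), FM-2 (432), FM-3 (504), FM-6 (192).
Sum: 210 + 432 + 504 + 192 = 1338.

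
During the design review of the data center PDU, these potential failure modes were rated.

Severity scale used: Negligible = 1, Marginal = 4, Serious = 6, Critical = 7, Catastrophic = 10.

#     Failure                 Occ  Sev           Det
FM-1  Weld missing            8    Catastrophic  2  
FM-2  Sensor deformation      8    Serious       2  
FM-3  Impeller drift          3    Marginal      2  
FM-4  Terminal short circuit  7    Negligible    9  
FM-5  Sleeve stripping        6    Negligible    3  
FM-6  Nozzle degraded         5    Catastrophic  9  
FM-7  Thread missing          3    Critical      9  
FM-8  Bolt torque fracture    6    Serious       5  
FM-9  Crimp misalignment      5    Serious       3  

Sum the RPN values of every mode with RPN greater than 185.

639

RPN = Severity × Occurrence × Detection:
  FM-1: 10 × 8 × 2 = 160
  FM-2: 6 × 8 × 2 = 96
  FM-3: 4 × 3 × 2 = 24
  FM-4: 1 × 7 × 9 = 63
  FM-5: 1 × 6 × 3 = 18
  FM-6: 10 × 5 × 9 = 450
  FM-7: 7 × 3 × 9 = 189
  FM-8: 6 × 6 × 5 = 180
  FM-9: 6 × 5 × 3 = 90
RPN > 185: FM-6 (450), FM-7 (189).
Sum: 450 + 189 = 639.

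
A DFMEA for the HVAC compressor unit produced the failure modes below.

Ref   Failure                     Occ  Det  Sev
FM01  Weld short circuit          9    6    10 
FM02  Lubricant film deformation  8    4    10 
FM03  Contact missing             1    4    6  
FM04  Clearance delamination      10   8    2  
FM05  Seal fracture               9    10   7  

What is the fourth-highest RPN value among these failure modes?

160

RPN = Severity × Occurrence × Detection:
  FM01: 10 × 9 × 6 = 540
  FM02: 10 × 8 × 4 = 320
  FM03: 6 × 1 × 4 = 24
  FM04: 2 × 10 × 8 = 160
  FM05: 7 × 9 × 10 = 630
Sorted descending: 630, 540, 320, 160, 24.
The fourth-highest RPN is 160 (FM04).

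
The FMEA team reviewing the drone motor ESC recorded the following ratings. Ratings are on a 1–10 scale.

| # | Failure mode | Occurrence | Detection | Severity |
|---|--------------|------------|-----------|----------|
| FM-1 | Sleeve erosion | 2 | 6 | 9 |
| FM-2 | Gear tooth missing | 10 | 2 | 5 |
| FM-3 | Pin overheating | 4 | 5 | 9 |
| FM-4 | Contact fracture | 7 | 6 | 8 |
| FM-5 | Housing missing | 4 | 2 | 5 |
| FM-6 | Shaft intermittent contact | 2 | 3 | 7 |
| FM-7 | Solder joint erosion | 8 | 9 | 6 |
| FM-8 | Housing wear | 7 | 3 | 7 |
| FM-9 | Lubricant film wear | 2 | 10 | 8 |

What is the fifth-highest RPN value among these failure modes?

RPN = Severity × Occurrence × Detection:
  FM-1: 9 × 2 × 6 = 108
  FM-2: 5 × 10 × 2 = 100
  FM-3: 9 × 4 × 5 = 180
  FM-4: 8 × 7 × 6 = 336
  FM-5: 5 × 4 × 2 = 40
  FM-6: 7 × 2 × 3 = 42
  FM-7: 6 × 8 × 9 = 432
  FM-8: 7 × 7 × 3 = 147
  FM-9: 8 × 2 × 10 = 160
Sorted descending: 432, 336, 180, 160, 147, 108, 100, 42, 40.
The fifth-highest RPN is 147 (FM-8).

147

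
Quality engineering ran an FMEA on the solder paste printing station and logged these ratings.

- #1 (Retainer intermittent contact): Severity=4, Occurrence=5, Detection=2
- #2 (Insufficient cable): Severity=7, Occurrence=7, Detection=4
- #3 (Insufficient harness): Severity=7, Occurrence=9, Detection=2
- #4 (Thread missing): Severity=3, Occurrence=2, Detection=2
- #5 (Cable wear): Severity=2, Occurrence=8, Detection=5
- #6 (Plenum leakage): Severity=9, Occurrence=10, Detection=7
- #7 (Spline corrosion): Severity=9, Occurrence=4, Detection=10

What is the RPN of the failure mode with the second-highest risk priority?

RPN = Severity × Occurrence × Detection:
  #1: 4 × 5 × 2 = 40
  #2: 7 × 7 × 4 = 196
  #3: 7 × 9 × 2 = 126
  #4: 3 × 2 × 2 = 12
  #5: 2 × 8 × 5 = 80
  #6: 9 × 10 × 7 = 630
  #7: 9 × 4 × 10 = 360
Sorted descending: 630, 360, 196, 126, 80, 40, 12.
The second-highest RPN is 360 (#7).

360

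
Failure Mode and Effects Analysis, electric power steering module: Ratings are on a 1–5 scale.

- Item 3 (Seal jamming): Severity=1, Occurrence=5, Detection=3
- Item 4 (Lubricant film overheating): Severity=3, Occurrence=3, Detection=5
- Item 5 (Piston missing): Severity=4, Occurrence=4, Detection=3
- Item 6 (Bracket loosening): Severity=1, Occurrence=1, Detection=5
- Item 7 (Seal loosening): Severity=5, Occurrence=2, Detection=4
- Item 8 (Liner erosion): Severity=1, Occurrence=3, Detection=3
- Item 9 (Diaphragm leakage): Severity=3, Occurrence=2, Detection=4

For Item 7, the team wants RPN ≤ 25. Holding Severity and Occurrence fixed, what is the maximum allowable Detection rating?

2

Item 7: S=5, O=2, D=4 → current RPN = 40.
Fixed product = 10. Need 10 × D ≤ 25, so D ≤ 25/10 = 2.50.
Maximum integer Detection rating = 2 (gives RPN 20; D=3 would give 30 > 25).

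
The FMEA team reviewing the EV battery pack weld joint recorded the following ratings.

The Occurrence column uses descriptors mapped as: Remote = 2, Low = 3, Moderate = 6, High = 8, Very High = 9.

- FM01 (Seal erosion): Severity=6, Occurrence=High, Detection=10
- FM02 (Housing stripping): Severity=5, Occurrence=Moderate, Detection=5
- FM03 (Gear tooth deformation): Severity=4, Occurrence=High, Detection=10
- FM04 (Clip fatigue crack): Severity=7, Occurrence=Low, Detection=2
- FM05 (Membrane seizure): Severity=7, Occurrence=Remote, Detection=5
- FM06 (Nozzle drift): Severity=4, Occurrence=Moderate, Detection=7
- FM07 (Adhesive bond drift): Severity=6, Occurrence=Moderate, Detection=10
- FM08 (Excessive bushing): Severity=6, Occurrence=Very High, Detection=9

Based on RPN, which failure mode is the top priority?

RPN = Severity × Occurrence × Detection:
  FM01: 6 × 8 × 10 = 480
  FM02: 5 × 6 × 5 = 150
  FM03: 4 × 8 × 10 = 320
  FM04: 7 × 3 × 2 = 42
  FM05: 7 × 2 × 5 = 70
  FM06: 4 × 6 × 7 = 168
  FM07: 6 × 6 × 10 = 360
  FM08: 6 × 9 × 9 = 486
Highest RPN is 486 → FM08.

FM08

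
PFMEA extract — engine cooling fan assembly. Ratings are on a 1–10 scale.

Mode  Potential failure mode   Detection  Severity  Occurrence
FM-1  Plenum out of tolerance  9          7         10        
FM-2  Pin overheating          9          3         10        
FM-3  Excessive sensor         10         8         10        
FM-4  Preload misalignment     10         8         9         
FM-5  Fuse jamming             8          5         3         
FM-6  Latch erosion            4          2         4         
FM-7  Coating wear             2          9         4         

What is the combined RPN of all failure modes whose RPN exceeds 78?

2540

RPN = Severity × Occurrence × Detection:
  FM-1: 7 × 10 × 9 = 630
  FM-2: 3 × 10 × 9 = 270
  FM-3: 8 × 10 × 10 = 800
  FM-4: 8 × 9 × 10 = 720
  FM-5: 5 × 3 × 8 = 120
  FM-6: 2 × 4 × 4 = 32
  FM-7: 9 × 4 × 2 = 72
RPN > 78: FM-1 (630), FM-2 (270), FM-3 (800), FM-4 (720), FM-5 (120).
Sum: 630 + 270 + 800 + 720 + 120 = 2540.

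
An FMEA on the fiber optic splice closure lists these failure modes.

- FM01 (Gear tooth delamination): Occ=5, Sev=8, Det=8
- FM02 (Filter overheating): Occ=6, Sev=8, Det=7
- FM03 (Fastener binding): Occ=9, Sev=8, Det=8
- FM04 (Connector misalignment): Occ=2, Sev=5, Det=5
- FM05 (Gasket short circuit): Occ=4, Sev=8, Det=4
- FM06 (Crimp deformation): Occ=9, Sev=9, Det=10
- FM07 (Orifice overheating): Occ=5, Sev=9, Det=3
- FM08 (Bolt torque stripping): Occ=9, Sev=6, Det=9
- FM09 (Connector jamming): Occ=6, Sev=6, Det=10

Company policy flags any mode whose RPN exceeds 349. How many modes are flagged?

4

RPN = Severity × Occurrence × Detection:
  FM01: 8 × 5 × 8 = 320
  FM02: 8 × 6 × 7 = 336
  FM03: 8 × 9 × 8 = 576
  FM04: 5 × 2 × 5 = 50
  FM05: 8 × 4 × 4 = 128
  FM06: 9 × 9 × 10 = 810
  FM07: 9 × 5 × 3 = 135
  FM08: 6 × 9 × 9 = 486
  FM09: 6 × 6 × 10 = 360
Modes with RPN > 349: FM03 (576), FM06 (810), FM08 (486), FM09 (360) → 4.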